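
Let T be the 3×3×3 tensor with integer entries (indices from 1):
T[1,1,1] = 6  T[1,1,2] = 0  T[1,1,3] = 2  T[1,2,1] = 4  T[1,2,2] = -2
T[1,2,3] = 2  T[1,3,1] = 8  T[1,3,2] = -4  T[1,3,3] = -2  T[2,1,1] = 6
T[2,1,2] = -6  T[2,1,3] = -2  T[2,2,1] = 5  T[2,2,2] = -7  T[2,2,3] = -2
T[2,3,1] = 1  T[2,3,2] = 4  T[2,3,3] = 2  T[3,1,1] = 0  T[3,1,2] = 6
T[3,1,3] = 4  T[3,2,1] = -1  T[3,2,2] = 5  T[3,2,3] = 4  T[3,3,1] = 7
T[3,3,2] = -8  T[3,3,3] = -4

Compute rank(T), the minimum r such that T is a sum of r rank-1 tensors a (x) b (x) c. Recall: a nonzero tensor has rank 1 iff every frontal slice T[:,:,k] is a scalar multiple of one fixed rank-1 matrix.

Lower bound: in the mode-2 unfolding of T (rows indexed by j, columns by (i,k)) the 3×3 minor on rows j ∈ {1, 2, 3}, columns (i,k) ∈ {(1,1), (1,2), (1,3)} is det [[6, 0, 2], [4, -2, 2], [8, -4, -2]] = 72 ≠ 0, so that unfolding has rank ≥ 3 and hence rank(T) ≥ 3 (CP rank is at least every unfolding rank, though it can be larger).
Upper bound: T is a sum of 3 rank-1 terms, T = [1, -1, 2] (x) [1, 1, -1] (x) [-2, 4, 2] + [2, 1, 1] (x) [0, 1, -1] (x) [1, -2, 0] + [2, 1, 1] (x) [2, 1, 2] (x) [2, -1, 0] (written with every a and b primitive with positive leading entry and the scale carried by c; CP decompositions are not unique, and this one is verified by expanding entrywise), so rank(T) ≤ 3.
These bounds meet, so rank(T) = 3.

3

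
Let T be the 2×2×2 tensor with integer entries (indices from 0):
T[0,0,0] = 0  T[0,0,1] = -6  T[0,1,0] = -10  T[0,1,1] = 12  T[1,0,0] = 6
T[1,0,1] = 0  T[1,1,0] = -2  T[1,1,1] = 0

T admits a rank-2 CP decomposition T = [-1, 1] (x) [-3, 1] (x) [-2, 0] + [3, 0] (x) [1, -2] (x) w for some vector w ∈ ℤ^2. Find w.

Subtract the known terms from T to get the rank-1 residual R = [3, 0] (x) [1, -2] (x) w, so R[i,j,k] = a[i]·b[j]·w[k]. Pick indices with nonzero a[0]·b[0] = (3)·(1) = 3. Only the fibre through (0,0,·) is needed: R[0,0,:] = T[0,0,:] − Σₗ aₗ[0]bₗ[0]cₗ = [0, -6] − (-1)·(-3)·[-2, 0] = [6, -6]. Then w[k] = R[0,0,k] / 3 for each k, giving w = [6, -6] / 3 = [2, -2].

w = [2, -2]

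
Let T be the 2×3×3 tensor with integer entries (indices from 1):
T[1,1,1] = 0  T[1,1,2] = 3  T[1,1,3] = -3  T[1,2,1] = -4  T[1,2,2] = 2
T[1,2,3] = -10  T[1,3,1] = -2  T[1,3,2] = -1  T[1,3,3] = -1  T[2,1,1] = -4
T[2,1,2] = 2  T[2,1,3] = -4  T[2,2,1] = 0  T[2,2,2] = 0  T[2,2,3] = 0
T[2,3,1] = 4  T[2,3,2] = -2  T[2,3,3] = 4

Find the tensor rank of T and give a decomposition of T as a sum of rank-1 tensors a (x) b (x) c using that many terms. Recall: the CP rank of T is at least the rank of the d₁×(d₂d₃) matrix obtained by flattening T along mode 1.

Lower bound: in the mode-3 unfolding of T (rows indexed by k, columns by (i,j)) the 3×3 minor on rows k ∈ {1, 2, 3}, columns (i,j) ∈ {(1,1), (1,2), (1,3)} is det [[0, -4, -2], [3, 2, -1], [-3, -10, -1]] = 24 ≠ 0, so that unfolding has rank ≥ 3 and hence rank(T) ≥ 3 (CP rank is at least every unfolding rank, though it can be larger).
Upper bound: T is a sum of 3 rank-1 terms, T = (1, -1) (x) (1, 0, -1) (x) (4, -2, 4) + (1, 0) (x) (1, -2, -1) (x) (0, 1, 1) + (1, 0) (x) (2, 2, -1) (x) (-2, 2, -4) (one valid choice — decompositions are not unique — normalised so each a, b is primitive with positive first nonzero entry; check it by expanding all entries), so rank(T) ≤ 3.
These bounds meet, so rank(T) = 3.

rank(T) = 3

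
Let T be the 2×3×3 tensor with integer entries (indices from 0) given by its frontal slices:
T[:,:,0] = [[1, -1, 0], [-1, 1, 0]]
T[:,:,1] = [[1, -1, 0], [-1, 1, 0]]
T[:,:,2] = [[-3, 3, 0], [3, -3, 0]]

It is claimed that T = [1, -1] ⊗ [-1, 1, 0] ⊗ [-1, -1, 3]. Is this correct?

Yes

Reconstruct entrywise from the claimed factors. For example, T[1,0,1] = -1 and Σₗ aₗ[1]bₗ[0]cₗ[1] = (-1)·(-1)·(-1) = -1; checking all 18 entries, every one matches. The claim holds.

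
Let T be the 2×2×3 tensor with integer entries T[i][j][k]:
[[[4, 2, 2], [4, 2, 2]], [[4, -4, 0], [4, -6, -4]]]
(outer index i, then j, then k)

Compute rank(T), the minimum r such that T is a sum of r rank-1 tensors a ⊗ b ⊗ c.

3

Lower bound: in the mode-3 unfolding of T (rows indexed by k, columns by (i,j)) the 3×3 minor on rows k ∈ {0, 1, 2}, columns (i,j) ∈ {(0,0), (1,0), (1,1)} is det [[4, 4, 4], [2, -4, -6], [2, 0, -4]] = 80 ≠ 0, so that unfolding has rank ≥ 3 and hence rank(T) ≥ 3 (CP rank is at least every unfolding rank, though it can be larger).
Upper bound: T is a sum of 3 rank-1 terms, T = [0, 1] ⊗ [1, 1] ⊗ [4, -2, 4] + [0, 1] ⊗ [1, 2] ⊗ [0, -2, -4] + [1, 0] ⊗ [1, 1] ⊗ [4, 2, 2] (written with every a and b primitive with positive leading entry and the scale carried by c; CP decompositions are not unique, and this one is verified by expanding entrywise), so rank(T) ≤ 3.
These bounds meet, so rank(T) = 3.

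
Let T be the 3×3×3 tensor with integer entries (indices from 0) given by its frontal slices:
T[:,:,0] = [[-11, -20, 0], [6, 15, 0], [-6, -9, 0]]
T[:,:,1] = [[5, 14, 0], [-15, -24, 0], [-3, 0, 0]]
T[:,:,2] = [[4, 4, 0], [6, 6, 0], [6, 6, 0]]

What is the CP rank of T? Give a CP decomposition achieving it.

Lower bound: the mode-2 unfolding of T (rows indexed by j, columns by (i,k) = (0,0), (0,1), (0,2), (1,0), (1,1), (1,2), (2,0), (2,1), (2,2)) is [[-11, 5, 4, 6, -15, 6, -6, -3, 6], [-20, 14, 4, 15, -24, 6, -9, 0, 6], [0, 0, 0, 0, 0, 0, 0, 0, 0]].
There the 2×2 minor on rows j ∈ {0, 1}, columns (i,k) ∈ {(0,0), (0,1)} is det [[-11, 5], [-20, 14]] = -54 ≠ 0, so this unfolding has rank ≥ 2; CP rank is at least every unfolding rank, so rank(T) ≥ 2. (Unfolding ranks only ever bound the CP rank from below — rank(T) can be strictly larger than all of them — so the matching upper bound has to come from an explicit 2-term decomposition.)
Upper bound — finding two terms. Write S_k = T[:,:,k] for the frontal slices: S₀ = [[-11, -20, 0], [6, 15, 0], [-6, -9, 0]], S₁ = [[5, 14, 0], [-15, -24, 0], [-3, 0, 0]], S₂ = [[4, 4, 0], [6, 6, 0], [6, 6, 0]].
If T = a₁ ∘ b₁ ∘ c₁ + a₂ ∘ b₂ ∘ c₂ then each S_k = c₁[k]·a₁b₁ᵀ + c₂[k]·a₂b₂ᵀ. S₀ and S₁ are linearly independent, so a₁b₁ᵀ and a₂b₂ᵀ must span the same plane of matrices: they are the rank-1 matrices of the form x·S₀ + y·S₁.
The 2×2 minor of x·S₀ + y·S₁ on rows {0,1}, columns {0,1} is −45·x² − 45·xy + 90·y² = (-45)·(x + 2·y)(x − y), vanishing at (x:y) = (2:-1) and (1:1).
M₁ = 2·S₀ − S₁ = [[-27, -54, 0], [27, 54, 0], [-9, -18, 0]] = (-9)·(3, -3, 1)(1, 2, 0)ᵀ and M₂ = S₀ + S₁ = [[-6, -6, 0], [-9, -9, 0], [-9, -9, 0]] = (-3)·(2, 3, 3)(1, 1, 0)ᵀ, so take a₁ = (3, -3, 1), b₁ = (1, 2, 0), a₂ = (2, 3, 3), b₂ = (1, 1, 0).
Each slice is an integer combination of E₁ = a₁b₁ᵀ and E₂ = a₂b₂ᵀ: S₀ = −3·E₁ − E₂, S₁ = 3·E₁ − 2·E₂, S₂ = 2·E₂; reading off coefficients, c₁ = (-3, 3, 0) and c₂ = (-1, -2, 2).
Hence T = (3, -3, 1) ∘ (1, 2, 0) ∘ (-3, 3, 0) + (2, 3, 3) ∘ (1, 1, 0) ∘ (-1, -2, 2), so rank(T) ≤ 2.
These bounds meet, so rank(T) = 2.

rank(T) = 2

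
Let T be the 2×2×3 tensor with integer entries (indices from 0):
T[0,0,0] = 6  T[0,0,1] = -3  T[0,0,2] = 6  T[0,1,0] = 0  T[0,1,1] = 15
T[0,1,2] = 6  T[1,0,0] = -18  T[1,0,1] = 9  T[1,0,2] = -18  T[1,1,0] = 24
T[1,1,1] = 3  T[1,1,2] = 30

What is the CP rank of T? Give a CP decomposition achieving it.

rank(T) = 2

Lower bound: the mode-3 unfolding of T (rows indexed by k, columns by (i,j) = (0,0), (0,1), (1,0), (1,1)) is [[6, 0, -18, 24], [-3, 15, 9, 3], [6, 6, -18, 30]].
There the 2×2 minor on rows k ∈ {0, 1}, columns (i,j) ∈ {(0,0), (0,1)} is det [[6, 0], [-3, 15]] = 90 ≠ 0, so this unfolding has rank ≥ 2; CP rank is at least every unfolding rank, so rank(T) ≥ 2. (Unfolding ranks only ever bound the CP rank from below — rank(T) can be strictly larger than all of them — so the matching upper bound has to come from an explicit 2-term decomposition.)
Upper bound — finding two terms. Write S_k = T[:,:,k] for the frontal slices: S₀ = [[6, 0], [-18, 24]], S₁ = [[-3, 15], [9, 3]], S₂ = [[6, 6], [-18, 30]].
If T = a₁ (x) b₁ (x) c₁ + a₂ (x) b₂ (x) c₂ then each S_k = c₁[k]·a₁b₁ᵀ + c₂[k]·a₂b₂ᵀ. S₀ and S₁ are linearly independent, so a₁b₁ᵀ and a₂b₂ᵀ must span the same plane of matrices: they are the rank-1 matrices of the form x·S₀ + y·S₁.
det(x·S₀ + y·S₁) is 144·x² + 216·xy − 144·y² = 72·(x + 2·y)(2·x − y), vanishing at (x:y) = (2:-1) and (1:2).
M₁ = 2·S₀ − S₁ = [[15, -15], [-45, 45]] = 15·[1, -3][1, -1]ᵀ and M₂ = S₀ + 2·S₁ = [[0, 30], [0, 30]] = 30·[1, 1][0, 1]ᵀ, so take a₁ = [1, -3], b₁ = [1, -1], a₂ = [1, 1], b₂ = [0, 1].
Each slice is an integer combination of E₁ = a₁b₁ᵀ and E₂ = a₂b₂ᵀ: S₀ = 6·E₁ + 6·E₂, S₁ = −3·E₁ + 12·E₂, S₂ = 6·E₁ + 12·E₂; reading off coefficients, c₁ = [6, -3, 6] and c₂ = [6, 12, 12].
Hence T = [1, -3] (x) [1, -1] (x) [6, -3, 6] + [1, 1] (x) [0, 1] (x) [6, 12, 12], so rank(T) ≤ 2.
These bounds meet, so rank(T) = 2.
Check entry T[0,1,1] = 15: (1)·(-1)·(-3) + (1)·(1)·(12) = 15.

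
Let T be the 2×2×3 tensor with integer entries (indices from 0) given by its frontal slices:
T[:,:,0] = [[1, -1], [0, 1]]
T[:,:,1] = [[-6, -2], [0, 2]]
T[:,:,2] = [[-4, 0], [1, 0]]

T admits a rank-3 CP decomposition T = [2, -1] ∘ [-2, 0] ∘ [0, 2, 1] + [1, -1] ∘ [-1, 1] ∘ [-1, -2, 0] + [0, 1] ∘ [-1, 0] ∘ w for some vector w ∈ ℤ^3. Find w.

w = [-1, 2, 1]

Subtract the known terms from T to get the rank-1 residual R = [0, 1] ∘ [-1, 0] ∘ w, so R[i,j,k] = a[i]·b[j]·w[k]. Pick indices with nonzero a[1]·b[0] = (1)·(-1) = -1. Only the fibre through (1,0,·) is needed: R[1,0,:] = T[1,0,:] − Σₗ aₗ[1]bₗ[0]cₗ = [0, 0, 1] − (-1)·(-2)·[0, 2, 1] − (-1)·(-1)·[-1, -2, 0] = [1, -2, -1]. Then w[k] = R[1,0,k] / -1 for each k, giving w = [1, -2, -1] / -1 = [-1, 2, 1].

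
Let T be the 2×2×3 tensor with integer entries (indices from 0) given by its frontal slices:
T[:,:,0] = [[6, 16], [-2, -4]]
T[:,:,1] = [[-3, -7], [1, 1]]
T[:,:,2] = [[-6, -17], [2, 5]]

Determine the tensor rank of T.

2

Lower bound: in the mode-3 unfolding of T (rows indexed by k, columns by (i,j)) the 2×2 minor on rows k ∈ {0, 1}, columns (i,j) ∈ {(0,0), (0,1)} is det [[6, 16], [-3, -7]] = 6 ≠ 0, so that unfolding has rank ≥ 2 and hence rank(T) ≥ 2 (CP rank is at least every unfolding rank, though it can be larger).
Upper bound: with S_k = T[:,:,k], the two rank-1 terms a₁b₁ᵀ, a₂b₂ᵀ are the rank-1 members of the pencil x·S₀ + y·S₁.
det(x·S₀ + y·S₁) is 8·x² − 12·xy + 4·y² = 4·(2·x − y)(x − y), vanishing at (x:y) = (1:2) and (1:1).
M₁ = S₀ + 2·S₁ = [[0, 2], [0, -2]] = 2·(1, -1)(0, 1)ᵀ and M₂ = S₀ + S₁ = [[3, 9], [-1, -3]] = (3, -1)(1, 3)ᵀ, so take a₁ = (1, -1), b₁ = (0, 1), a₂ = (3, -1), b₂ = (1, 3).
Each slice is an integer combination of E₁ = a₁b₁ᵀ and E₂ = a₂b₂ᵀ: S₀ = −2·E₁ + 2·E₂, S₁ = 2·E₁ − E₂, S₂ = E₁ − 2·E₂; reading off coefficients, c₁ = (-2, 2, 1) and c₂ = (2, -1, -2).
Hence T = (1, -1) ⊗ (0, 1) ⊗ (-2, 2, 1) + (3, -1) ⊗ (1, 3) ⊗ (2, -1, -2), so rank(T) ≤ 2.
These bounds meet, so rank(T) = 2.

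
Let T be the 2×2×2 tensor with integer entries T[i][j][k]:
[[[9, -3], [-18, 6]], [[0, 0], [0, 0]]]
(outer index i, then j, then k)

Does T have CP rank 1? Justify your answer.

If T = a ⊗ b ⊗ c then every fibre of T is a multiple of the corresponding factor, so read the factors off the fibres through the nonzero entry T[0,0,0] = 9.
The mode-1 fibre T[:,0,0] = [9, 0] gives a = (1, 0) (primitive direction); the mode-2 fibre T[0,:,0] = [9, -18] gives b = (1, -2); then c[k] = T[0,0,k] / (a[0]·b[0]) = [9, -3] / 1 = (9, -3).
Expanding (1, 0) ⊗ (1, -2) ⊗ (9, -3) reproduces all 8 entries of T, so T = (1, 0) ⊗ (1, -2) ⊗ (9, -3) and rank(T) ≤ 1.
Equivalently every frontal slice T[:,:,k] is c[k] times the rank-1 matrix (1, 0) ⊗ (1, -2). So T has rank 1 (it is nonzero).

Yes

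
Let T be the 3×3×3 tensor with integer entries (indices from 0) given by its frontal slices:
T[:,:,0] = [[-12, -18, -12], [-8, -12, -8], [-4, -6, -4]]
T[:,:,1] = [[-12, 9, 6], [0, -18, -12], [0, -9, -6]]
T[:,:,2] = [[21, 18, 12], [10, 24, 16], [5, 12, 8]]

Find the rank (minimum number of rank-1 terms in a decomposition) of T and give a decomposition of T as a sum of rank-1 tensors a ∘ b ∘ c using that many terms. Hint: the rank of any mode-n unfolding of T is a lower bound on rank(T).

rank(T) = 2

Lower bound: in the mode-1 unfolding of T (rows indexed by i, columns by (j,k)) the 2×2 minor on rows i ∈ {0, 1}, columns (j,k) ∈ {(0,0), (0,1)} is det [[-12, -12], [-8, 0]] = -96 ≠ 0, so that unfolding has rank ≥ 2 and hence rank(T) ≥ 2 (CP rank is at least every unfolding rank, though it can be larger).
Upper bound: with S_k = T[:,:,k], the two rank-1 terms a₁b₁ᵀ, a₂b₂ᵀ are the rank-1 members of the pencil x·S₀ + y·S₁.
The 2×2 minor of x·S₀ + y·S₁ on rows {0,1}, columns {0,1} is 432·xy + 216·y² = 216·(y)(2·x + y), vanishing at (x:y) = (1:0) and (1:-2).
M₁ = S₀ = [[-12, -18, -12], [-8, -12, -8], [-4, -6, -4]] = (-2)·[3, 2, 1][2, 3, 2]ᵀ and M₂ = S₀ − 2·S₁ = [[12, -36, -24], [-8, 24, 16], [-4, 12, 8]] = 4·[3, -2, -1][1, -3, -2]ᵀ, so take a₁ = [3, 2, 1], b₁ = [2, 3, 2], a₂ = [3, -2, -1], b₂ = [1, -3, -2].
Each slice is an integer combination of E₁ = a₁b₁ᵀ and E₂ = a₂b₂ᵀ: S₀ = −2·E₁, S₁ = −E₁ − 2·E₂, S₂ = 3·E₁ + E₂; reading off coefficients, c₁ = [-2, -1, 3] and c₂ = [0, -2, 1].
Hence T = [3, 2, 1] ∘ [2, 3, 2] ∘ [-2, -1, 3] + [3, -2, -1] ∘ [1, -3, -2] ∘ [0, -2, 1], so rank(T) ≤ 2.
These bounds meet, so rank(T) = 2.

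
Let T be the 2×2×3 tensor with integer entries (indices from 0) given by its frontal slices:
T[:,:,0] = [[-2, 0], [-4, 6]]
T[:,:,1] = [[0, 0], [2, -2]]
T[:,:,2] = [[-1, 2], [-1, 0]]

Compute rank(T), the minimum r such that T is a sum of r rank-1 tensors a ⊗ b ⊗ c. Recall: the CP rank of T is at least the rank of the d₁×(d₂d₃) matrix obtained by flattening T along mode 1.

3

Lower bound: the mode-3 unfolding of T (rows indexed by k, columns by (i,j) = (0,0), (0,1), (1,0), (1,1)) is [[-2, 0, -4, 6], [0, 0, 2, -2], [-1, 2, -1, 0]].
There the 3×3 minor on rows k ∈ {0, 1, 2}, columns (i,j) ∈ {(0,0), (0,1), (1,0)} is det [[-2, 0, -4], [0, 0, 2], [-1, 2, -1]] = 8 ≠ 0, so this unfolding has rank ≥ 3; CP rank is at least every unfolding rank, so rank(T) ≥ 3. (Unfolding ranks only ever bound the CP rank from below — rank(T) can be strictly larger than all of them — so the matching upper bound has to come from an explicit 3-term decomposition.)
Upper bound: T is a sum of 3 rank-1 terms, T = [0, 1] ⊗ [1, -1] ⊗ [2, 2, -2] + [1, -1] ⊗ [1, -2] ⊗ [2, 0, -1] + [1, 1] ⊗ [1, -1] ⊗ [-4, 0, 0] (written with every a and b primitive with positive leading entry and the scale carried by c; CP decompositions are not unique, and this one is verified by expanding entrywise), so rank(T) ≤ 3.
These bounds meet, so rank(T) = 3.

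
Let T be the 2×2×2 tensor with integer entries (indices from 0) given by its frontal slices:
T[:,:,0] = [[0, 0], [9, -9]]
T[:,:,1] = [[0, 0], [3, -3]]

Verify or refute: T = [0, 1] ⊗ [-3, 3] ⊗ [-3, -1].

Reconstruct entrywise from the claimed factors. For example, T[1,1,0] = -9 and Σₗ aₗ[1]bₗ[1]cₗ[0] = (1)·(3)·(-3) = -9; checking all 8 entries, every one matches. The claim holds.

Yes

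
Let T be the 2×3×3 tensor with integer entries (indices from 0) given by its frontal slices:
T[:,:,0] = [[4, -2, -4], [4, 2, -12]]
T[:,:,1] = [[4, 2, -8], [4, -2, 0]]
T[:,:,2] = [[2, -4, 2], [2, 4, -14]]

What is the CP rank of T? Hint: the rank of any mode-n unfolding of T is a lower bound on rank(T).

Lower bound: the mode-3 unfolding of T (rows indexed by k, columns by (i,j) = (0,0), (0,1), (0,2), (1,0), (1,1), (1,2)) is [[4, -2, -4, 4, 2, -12], [4, 2, -8, 4, -2, 0], [2, -4, 2, 2, 4, -14]].
There the 3×3 minor on rows k ∈ {0, 1, 2}, columns (i,j) ∈ {(0,0), (0,1), (0,2)} is det [[4, -2, -4], [4, 2, -8], [2, -4, 2]] = 16 ≠ 0, so this unfolding has rank ≥ 3; CP rank is at least every unfolding rank, so rank(T) ≥ 3. (This is only a lower bound: in general the CP rank may exceed every unfolding rank, so we still need to exhibit 3 rank-1 terms summing to T.)
Upper bound: T is a sum of 3 rank-1 terms, T = (1, -1) ⊗ (0, 1, -2) ⊗ (-2, 2, -4) + (1, 1) ⊗ (0, 0, 1) ⊗ (-4, 0, -4) + (1, 1) ⊗ (1, 0, -1) ⊗ (4, 4, 2) (one valid choice — decompositions are not unique — normalised so each a, b is primitive with positive first nonzero entry; check it by expanding all entries), so rank(T) ≤ 3.
These bounds meet, so rank(T) = 3.

3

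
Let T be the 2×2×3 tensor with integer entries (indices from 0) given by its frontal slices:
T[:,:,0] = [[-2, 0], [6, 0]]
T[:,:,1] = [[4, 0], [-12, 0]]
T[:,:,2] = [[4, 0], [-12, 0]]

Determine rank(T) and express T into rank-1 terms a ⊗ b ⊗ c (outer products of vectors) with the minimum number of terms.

Lower bound: T ≠ 0 (e.g. T[0,0,0] = -2), so rank(T) ≥ 1.
Upper bound: if T = a ⊗ b ⊗ c then every fibre of T is a multiple of the corresponding factor, so read the factors off the fibres through the nonzero entry T[0,0,0] = -2.
The mode-1 fibre T[:,0,0] = [-2, 6] gives a = (1, -3) (primitive direction); the mode-2 fibre T[0,:,0] = [-2, 0] gives b = (1, 0); then c[k] = T[0,0,k] / (a[0]·b[0]) = [-2, 4, 4] / 1 = (-2, 4, 4).
Expanding (1, -3) ⊗ (1, 0) ⊗ (-2, 4, 4) reproduces all 12 entries of T, so T = (1, -3) ⊗ (1, 0) ⊗ (-2, 4, 4) and rank(T) ≤ 1.
These bounds meet, so rank(T) = 1.

rank(T) = 1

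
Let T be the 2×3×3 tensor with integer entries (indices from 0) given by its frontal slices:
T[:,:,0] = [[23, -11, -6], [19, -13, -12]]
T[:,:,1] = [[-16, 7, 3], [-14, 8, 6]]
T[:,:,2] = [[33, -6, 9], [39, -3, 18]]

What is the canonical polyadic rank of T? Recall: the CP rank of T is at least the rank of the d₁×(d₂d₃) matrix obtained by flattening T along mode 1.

2

Lower bound: the mode-1 unfolding of T (rows indexed by i, columns by (j,k) = (0,0), (0,1), (0,2), (1,0), (1,1), (1,2), (2,0), (2,1), (2,2)) is [[23, -16, 33, -11, 7, -6, -6, 3, 9], [19, -14, 39, -13, 8, -3, -12, 6, 18]].
There the 2×2 minor on rows i ∈ {0, 1}, columns (j,k) ∈ {(0,0), (0,1)} is det [[23, -16], [19, -14]] = -18 ≠ 0, so this unfolding has rank ≥ 2; CP rank is at least every unfolding rank, so rank(T) ≥ 2. (This is only a lower bound: in general the CP rank may exceed every unfolding rank, so we still need to exhibit 2 rank-1 terms summing to T.)
Upper bound — finding two terms. Write S_k = T[:,:,k] for the frontal slices: S₀ = [[23, -11, -6], [19, -13, -12]], S₁ = [[-16, 7, 3], [-14, 8, 6]], S₂ = [[33, -6, 9], [39, -3, 18]].
If T = a₁ ∘ b₁ ∘ c₁ + a₂ ∘ b₂ ∘ c₂ then each S_k = c₁[k]·a₁b₁ᵀ + c₂[k]·a₂b₂ᵀ. S₀ and S₁ are linearly independent, so a₁b₁ᵀ and a₂b₂ᵀ must span the same plane of matrices: they are the rank-1 matrices of the form x·S₀ + y·S₁.
The 2×2 minor of x·S₀ + y·S₁ on rows {0,1}, columns {0,1} is −90·x² + 105·xy − 30·y² = (-15)·(3·x − 2·y)(2·x − y), vanishing at (x:y) = (2:3) and (1:2).
M₁ = 2·S₀ + 3·S₁ = [[-2, -1, -3], [-4, -2, -6]] = −(1, 2)(2, 1, 3)ᵀ and M₂ = S₀ + 2·S₁ = [[-9, 3, 0], [-9, 3, 0]] = (-3)·(1, 1)(3, -1, 0)ᵀ, so take a₁ = (1, 2), b₁ = (2, 1, 3), a₂ = (1, 1), b₂ = (3, -1, 0).
Each slice is an integer combination of E₁ = a₁b₁ᵀ and E₂ = a₂b₂ᵀ: S₀ = −2·E₁ + 9·E₂, S₁ = E₁ − 6·E₂, S₂ = 3·E₁ + 9·E₂; reading off coefficients, c₁ = (-2, 1, 3) and c₂ = (9, -6, 9).
Hence T = (1, 2) ∘ (2, 1, 3) ∘ (-2, 1, 3) + (1, 1) ∘ (3, -1, 0) ∘ (9, -6, 9), so rank(T) ≤ 2.
These bounds meet, so rank(T) = 2.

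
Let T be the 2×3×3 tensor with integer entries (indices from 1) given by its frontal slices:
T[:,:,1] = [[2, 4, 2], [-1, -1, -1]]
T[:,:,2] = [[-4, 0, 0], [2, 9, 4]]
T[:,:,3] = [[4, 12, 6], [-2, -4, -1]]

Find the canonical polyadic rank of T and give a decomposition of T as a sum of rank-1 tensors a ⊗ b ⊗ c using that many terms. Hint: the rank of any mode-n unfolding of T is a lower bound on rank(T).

rank(T) = 3

Lower bound: the mode-3 unfolding of T (rows indexed by k, columns by (i,j) = (1,1), (1,2), (1,3), (2,1), (2,2), (2,3)) is [[2, 4, 2, -1, -1, -1], [-4, 0, 0, 2, 9, 4], [4, 12, 6, -2, -4, -1]].
There the 3×3 minor on rows k ∈ {1, 2, 3}, columns (i,j) ∈ {(1,1), (1,2), (2,2)} is det [[2, 4, -1], [-4, 0, 9], [4, 12, -4]] = -88 ≠ 0, so this unfolding has rank ≥ 3; CP rank is at least every unfolding rank, so rank(T) ≥ 3. (Unfolding ranks only ever bound the CP rank from below — rank(T) can be strictly larger than all of them — so the matching upper bound has to come from an explicit 3-term decomposition.)
Upper bound: T is a sum of 3 rank-1 terms, T = (0, 1) ⊗ (0, 1, 0) ⊗ (1, 1, -2) + (2, -1) ⊗ (1, 2, 1) ⊗ (1, -2, 2) + (2, 1) ⊗ (0, 2, 1) ⊗ (0, 2, 1) (one valid choice — decompositions are not unique — normalised so each a, b is primitive with positive first nonzero entry; check it by expanding all entries), so rank(T) ≤ 3.
These bounds meet, so rank(T) = 3.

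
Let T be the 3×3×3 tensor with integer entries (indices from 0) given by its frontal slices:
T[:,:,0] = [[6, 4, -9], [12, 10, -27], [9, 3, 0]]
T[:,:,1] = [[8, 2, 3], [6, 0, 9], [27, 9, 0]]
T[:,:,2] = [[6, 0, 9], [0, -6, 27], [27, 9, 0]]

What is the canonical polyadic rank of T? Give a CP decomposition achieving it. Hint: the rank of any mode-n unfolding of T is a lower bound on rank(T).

rank(T) = 2

Lower bound: the mode-2 unfolding of T (rows indexed by j, columns by (i,k) = (0,0), (0,1), (0,2), (1,0), (1,1), (1,2), (2,0), (2,1), (2,2)) is [[6, 8, 6, 12, 6, 0, 9, 27, 27], [4, 2, 0, 10, 0, -6, 3, 9, 9], [-9, 3, 9, -27, 9, 27, 0, 0, 0]].
There the 2×2 minor on rows j ∈ {0, 1}, columns (i,k) ∈ {(0,0), (0,1)} is det [[6, 8], [4, 2]] = -20 ≠ 0, so this unfolding has rank ≥ 2; CP rank is at least every unfolding rank, so rank(T) ≥ 2. (This is only a lower bound: in general the CP rank may exceed every unfolding rank, so we still need to exhibit 2 rank-1 terms summing to T.)
Upper bound — finding two terms. Write S_k = T[:,:,k] for the frontal slices: S₀ = [[6, 4, -9], [12, 10, -27], [9, 3, 0]], S₁ = [[8, 2, 3], [6, 0, 9], [27, 9, 0]], S₂ = [[6, 0, 9], [0, -6, 27], [27, 9, 0]].
If T = a₁ ⊗ b₁ ⊗ c₁ + a₂ ⊗ b₂ ⊗ c₂ then each S_k = c₁[k]·a₁b₁ᵀ + c₂[k]·a₂b₂ᵀ. S₀ and S₁ are linearly independent, so a₁b₁ᵀ and a₂b₂ᵀ must span the same plane of matrices: they are the rank-1 matrices of the form x·S₀ + y·S₁.
The 2×2 minor of x·S₀ + y·S₁ on rows {0,1}, columns {0,1} is 12·x² + 32·xy − 12·y² = 4·(x + 3·y)(3·x − y), vanishing at (x:y) = (3:-1) and (1:3).
M₁ = 3·S₀ − S₁ = [[10, 10, -30], [30, 30, -90], [0, 0, 0]] = 10·[1, 3, 0][1, 1, -3]ᵀ and M₂ = S₀ + 3·S₁ = [[30, 10, 0], [30, 10, 0], [90, 30, 0]] = 10·[1, 1, 3][3, 1, 0]ᵀ, so take a₁ = [1, 3, 0], b₁ = [1, 1, -3], a₂ = [1, 1, 3], b₂ = [3, 1, 0].
Each slice is an integer combination of E₁ = a₁b₁ᵀ and E₂ = a₂b₂ᵀ: S₀ = 3·E₁ + E₂, S₁ = −E₁ + 3·E₂, S₂ = −3·E₁ + 3·E₂; reading off coefficients, c₁ = [3, -1, -3] and c₂ = [1, 3, 3].
Hence T = [1, 3, 0] ⊗ [1, 1, -3] ⊗ [3, -1, -3] + [1, 1, 3] ⊗ [3, 1, 0] ⊗ [1, 3, 3], so rank(T) ≤ 2.
These bounds meet, so rank(T) = 2.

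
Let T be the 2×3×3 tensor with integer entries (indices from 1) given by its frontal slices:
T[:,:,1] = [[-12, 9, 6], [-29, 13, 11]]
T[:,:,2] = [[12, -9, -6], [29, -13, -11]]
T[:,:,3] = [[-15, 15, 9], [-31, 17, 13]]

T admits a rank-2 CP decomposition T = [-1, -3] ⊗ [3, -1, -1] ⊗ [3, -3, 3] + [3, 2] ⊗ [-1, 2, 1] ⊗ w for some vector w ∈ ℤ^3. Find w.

Subtract the known terms from T to get the rank-1 residual R = [3, 2] ⊗ [-1, 2, 1] ⊗ w, so R[i,j,k] = a[i]·b[j]·w[k]. Pick indices with nonzero a[1]·b[1] = (3)·(-1) = -3. Only the fibre through (1,1,·) is needed: R[1,1,:] = T[1,1,:] − Σₗ aₗ[1]bₗ[1]cₗ = [-12, 12, -15] − (-1)·(3)·[3, -3, 3] = [-3, 3, -6]. Then w[k] = R[1,1,k] / -3 for each k, giving w = [-3, 3, -6] / -3 = [1, -1, 2].

w = [1, -1, 2]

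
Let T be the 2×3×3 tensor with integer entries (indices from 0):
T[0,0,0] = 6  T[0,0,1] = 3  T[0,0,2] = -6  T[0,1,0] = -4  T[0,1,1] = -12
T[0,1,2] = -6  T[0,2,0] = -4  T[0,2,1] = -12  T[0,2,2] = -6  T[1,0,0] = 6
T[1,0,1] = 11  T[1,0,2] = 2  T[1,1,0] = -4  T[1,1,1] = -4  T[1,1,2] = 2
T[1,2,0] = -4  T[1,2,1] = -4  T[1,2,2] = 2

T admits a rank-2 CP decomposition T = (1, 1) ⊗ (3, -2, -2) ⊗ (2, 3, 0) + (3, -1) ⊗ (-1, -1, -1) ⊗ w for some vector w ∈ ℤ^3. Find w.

Subtract the known terms from T to get the rank-1 residual R = (3, -1) ⊗ (-1, -1, -1) ⊗ w, so R[i,j,k] = a[i]·b[j]·w[k]. Pick indices with nonzero a[0]·b[0] = (3)·(-1) = -3. Only the fibre through (0,0,·) is needed: R[0,0,:] = T[0,0,:] − Σₗ aₗ[0]bₗ[0]cₗ = [6, 3, -6] − (1)·(3)·(2, 3, 0) = [0, -6, -6]. Then w[k] = R[0,0,k] / -3 for each k, giving w = [0, -6, -6] / -3 = (0, 2, 2).

w = (0, 2, 2)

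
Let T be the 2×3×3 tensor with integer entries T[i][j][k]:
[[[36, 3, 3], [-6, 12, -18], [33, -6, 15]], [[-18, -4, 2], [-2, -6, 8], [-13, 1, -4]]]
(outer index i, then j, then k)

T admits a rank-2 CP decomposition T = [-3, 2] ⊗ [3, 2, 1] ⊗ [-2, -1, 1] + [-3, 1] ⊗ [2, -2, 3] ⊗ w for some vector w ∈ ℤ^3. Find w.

Subtract the known terms from T to get the rank-1 residual R = [-3, 1] ⊗ [2, -2, 3] ⊗ w, so R[i,j,k] = a[i]·b[j]·w[k]. Pick indices with nonzero a[0]·b[0] = (-3)·(2) = -6. Only the fibre through (0,0,·) is needed: R[0,0,:] = T[0,0,:] − Σₗ aₗ[0]bₗ[0]cₗ = [36, 3, 3] − (-3)·(3)·[-2, -1, 1] = [18, -6, 12]. Then w[k] = R[0,0,k] / -6 for each k, giving w = [18, -6, 12] / -6 = [-3, 1, -2].

w = [-3, 1, -2]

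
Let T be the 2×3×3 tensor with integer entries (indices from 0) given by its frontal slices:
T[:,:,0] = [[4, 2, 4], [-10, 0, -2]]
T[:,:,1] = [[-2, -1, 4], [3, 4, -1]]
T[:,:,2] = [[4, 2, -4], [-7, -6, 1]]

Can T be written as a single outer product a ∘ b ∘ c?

The mode-2 unfolding of T (rows indexed by j, columns by (i,k) = (0,0), (0,1), (0,2), (1,0), (1,1), (1,2)) is [[4, -2, 4, -10, 3, -7], [2, -1, 2, 0, 4, -6], [4, 4, -4, -2, -1, 1]].
There the 3×3 minor on rows j ∈ {0, 1, 2}, columns (i,k) ∈ {(0,0), (0,1), (1,0)} is det [[4, -2, -10], [2, -1, 0], [4, 4, -2]] = -120 ≠ 0, so this unfolding has rank ≥ 3; CP rank is at least every unfolding rank, so rank(T) ≥ 3.
In particular rank(T) ≥ 3 > 1, so T is not rank-1.

No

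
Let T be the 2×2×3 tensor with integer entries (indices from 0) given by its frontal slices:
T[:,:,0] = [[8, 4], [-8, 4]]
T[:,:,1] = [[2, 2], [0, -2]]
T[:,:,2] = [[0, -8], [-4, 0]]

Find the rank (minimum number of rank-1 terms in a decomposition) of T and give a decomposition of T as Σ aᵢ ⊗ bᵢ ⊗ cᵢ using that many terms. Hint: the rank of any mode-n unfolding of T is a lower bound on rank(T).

rank(T) = 3

Lower bound: the mode-3 unfolding of T (rows indexed by k, columns by (i,j) = (0,0), (0,1), (1,0), (1,1)) is [[8, 4, -8, 4], [2, 2, 0, -2], [0, -8, -4, 0]].
There the 3×3 minor on rows k ∈ {0, 1, 2}, columns (i,j) ∈ {(0,0), (0,1), (1,0)} is det [[8, 4, -8], [2, 2, 0], [0, -8, -4]] = 96 ≠ 0, so this unfolding has rank ≥ 3; CP rank is at least every unfolding rank, so rank(T) ≥ 3. (Flattening ranks never certify an upper bound on CP rank; for that we must actually write T with 3 rank-1 terms.)
Upper bound: T is a sum of 3 rank-1 terms, T = [1, -1] ⊗ [1, 0] ⊗ [8, 0, 4] + [1, 0] ⊗ [1, 2] ⊗ [0, 2, -4] + [1, 1] ⊗ [0, 1] ⊗ [4, -2, 0] (written with every a and b primitive with positive leading entry and the scale carried by c; CP decompositions are not unique, and this one is verified by expanding entrywise), so rank(T) ≤ 3.
These bounds meet, so rank(T) = 3.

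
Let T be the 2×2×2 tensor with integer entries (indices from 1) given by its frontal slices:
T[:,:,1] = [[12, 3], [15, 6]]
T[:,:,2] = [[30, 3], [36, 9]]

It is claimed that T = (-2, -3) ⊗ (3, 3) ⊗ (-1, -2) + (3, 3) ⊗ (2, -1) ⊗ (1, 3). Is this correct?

Yes

Reconstruct entrywise from the claimed factors. For example, T[2,2,2] = 9 and Σₗ aₗ[2]bₗ[2]cₗ[2] = (-3)·(3)·(-2) + (3)·(-1)·(3) = 9; checking all 8 entries, every one matches. The claim holds.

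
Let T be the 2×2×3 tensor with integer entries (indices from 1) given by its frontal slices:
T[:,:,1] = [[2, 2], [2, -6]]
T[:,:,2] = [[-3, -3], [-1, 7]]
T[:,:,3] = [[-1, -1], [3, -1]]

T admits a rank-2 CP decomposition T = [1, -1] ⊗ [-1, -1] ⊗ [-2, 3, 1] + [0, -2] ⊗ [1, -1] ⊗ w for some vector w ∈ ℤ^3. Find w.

Subtract the known terms from T to get the rank-1 residual R = [0, -2] ⊗ [1, -1] ⊗ w, so R[i,j,k] = a[i]·b[j]·w[k]. Pick indices with nonzero a[2]·b[1] = (-2)·(1) = -2. Only the fibre through (2,1,·) is needed: R[2,1,:] = T[2,1,:] − Σₗ aₗ[2]bₗ[1]cₗ = [2, -1, 3] − (-1)·(-1)·[-2, 3, 1] = [4, -4, 2]. Then w[k] = R[2,1,k] / -2 for each k, giving w = [4, -4, 2] / -2 = [-2, 2, -1].

w = [-2, 2, -1]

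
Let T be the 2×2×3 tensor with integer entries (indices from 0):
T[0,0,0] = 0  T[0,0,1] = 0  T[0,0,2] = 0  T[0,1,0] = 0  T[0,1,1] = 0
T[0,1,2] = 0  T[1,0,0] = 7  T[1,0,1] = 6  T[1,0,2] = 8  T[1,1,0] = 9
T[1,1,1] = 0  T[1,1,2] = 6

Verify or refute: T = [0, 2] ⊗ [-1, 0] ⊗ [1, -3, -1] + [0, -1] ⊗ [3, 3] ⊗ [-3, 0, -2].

Reconstruct entrywise from the claimed factors. For example, T[1,0,1] = 6 and Σₗ aₗ[1]bₗ[0]cₗ[1] = (2)·(-1)·(-3) + (-1)·(3)·(0) = 6; checking all 12 entries, every one matches. The claim holds.

Yes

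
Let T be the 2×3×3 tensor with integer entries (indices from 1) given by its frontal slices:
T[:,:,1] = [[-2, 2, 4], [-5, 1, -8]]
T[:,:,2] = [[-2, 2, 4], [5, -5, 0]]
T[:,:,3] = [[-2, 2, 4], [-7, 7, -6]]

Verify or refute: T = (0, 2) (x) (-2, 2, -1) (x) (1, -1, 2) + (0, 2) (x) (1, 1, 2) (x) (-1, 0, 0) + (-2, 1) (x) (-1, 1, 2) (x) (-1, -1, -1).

Reconstruct entrywise from the claimed factors. For example, T[2,3,1] = -8 and Σₗ aₗ[2]bₗ[3]cₗ[1] = (2)·(-1)·(1) + (2)·(2)·(-1) + (1)·(2)·(-1) = -8; checking all 18 entries, every one matches. The claim holds.

Yes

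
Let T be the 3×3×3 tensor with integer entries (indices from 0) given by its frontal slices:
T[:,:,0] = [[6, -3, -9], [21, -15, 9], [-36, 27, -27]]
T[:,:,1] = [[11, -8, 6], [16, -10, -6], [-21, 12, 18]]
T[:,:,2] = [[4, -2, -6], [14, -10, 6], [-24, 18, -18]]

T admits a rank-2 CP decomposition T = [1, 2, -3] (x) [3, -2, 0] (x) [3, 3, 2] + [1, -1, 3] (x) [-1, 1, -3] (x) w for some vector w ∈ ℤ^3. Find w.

w = [3, -2, 2]

Subtract the known terms from T to get the rank-1 residual R = [1, -1, 3] (x) [-1, 1, -3] (x) w, so R[i,j,k] = a[i]·b[j]·w[k]. Pick indices with nonzero a[0]·b[0] = (1)·(-1) = -1. Only the fibre through (0,0,·) is needed: R[0,0,:] = T[0,0,:] − Σₗ aₗ[0]bₗ[0]cₗ = [6, 11, 4] − (1)·(3)·[3, 3, 2] = [-3, 2, -2]. Then w[k] = R[0,0,k] / -1 for each k, giving w = [-3, 2, -2] / -1 = [3, -2, 2].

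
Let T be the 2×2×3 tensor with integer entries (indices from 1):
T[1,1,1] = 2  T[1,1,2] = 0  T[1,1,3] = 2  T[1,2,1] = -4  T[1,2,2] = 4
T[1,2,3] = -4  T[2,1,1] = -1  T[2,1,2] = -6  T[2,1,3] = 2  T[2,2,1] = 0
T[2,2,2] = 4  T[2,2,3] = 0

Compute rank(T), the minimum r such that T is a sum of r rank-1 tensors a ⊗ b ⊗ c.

Lower bound: the mode-3 unfolding of T (rows indexed by k, columns by (i,j) = (1,1), (1,2), (2,1), (2,2)) is [[2, -4, -1, 0], [0, 4, -6, 4], [2, -4, 2, 0]].
There the 3×3 minor on rows k ∈ {1, 2, 3}, columns (i,j) ∈ {(1,1), (1,2), (2,1)} is det [[2, -4, -1], [0, 4, -6], [2, -4, 2]] = 24 ≠ 0, so this unfolding has rank ≥ 3; CP rank is at least every unfolding rank, so rank(T) ≥ 3. (This is only a lower bound: in general the CP rank may exceed every unfolding rank, so we still need to exhibit 3 rank-1 terms summing to T.)
Upper bound: T is a sum of 3 rank-1 terms, T = [0, 1] ⊗ [1, 0] ⊗ [-1, -2, 2] + [1, -1] ⊗ [1, -1] ⊗ [0, 4, 0] + [1, 0] ⊗ [1, -2] ⊗ [2, -4, 2] (written with every a and b primitive with positive leading entry and the scale carried by c; CP decompositions are not unique, and this one is verified by expanding entrywise), so rank(T) ≤ 3.
These bounds meet, so rank(T) = 3.

3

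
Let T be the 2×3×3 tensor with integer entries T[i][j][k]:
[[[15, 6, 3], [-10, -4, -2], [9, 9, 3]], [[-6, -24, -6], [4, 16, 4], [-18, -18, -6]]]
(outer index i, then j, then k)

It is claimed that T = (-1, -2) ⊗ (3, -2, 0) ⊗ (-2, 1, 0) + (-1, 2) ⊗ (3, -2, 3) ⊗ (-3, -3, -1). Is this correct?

Yes

Reconstruct entrywise from the claimed factors. For example, T[1,0,0] = -6 and Σₗ aₗ[1]bₗ[0]cₗ[0] = (-2)·(3)·(-2) + (2)·(3)·(-3) = -6; checking all 18 entries, every one matches. The claim holds.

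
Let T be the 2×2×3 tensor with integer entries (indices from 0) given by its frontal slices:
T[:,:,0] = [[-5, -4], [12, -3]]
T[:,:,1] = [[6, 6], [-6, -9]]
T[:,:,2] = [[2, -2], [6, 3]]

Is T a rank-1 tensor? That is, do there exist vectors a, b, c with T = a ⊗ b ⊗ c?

No

The mode-3 unfolding of T (rows indexed by k, columns by (i,j) = (0,0), (0,1), (1,0), (1,1)) is [[-5, -4, 12, -3], [6, 6, -6, -9], [2, -2, 6, 3]].
There the 3×3 minor on rows k ∈ {0, 1, 2}, columns (i,j) ∈ {(0,0), (0,1), (1,0)} is det [[-5, -4, 12], [6, 6, -6], [2, -2, 6]] = -216 ≠ 0, so this unfolding has rank ≥ 3; CP rank is at least every unfolding rank, so rank(T) ≥ 3.
In particular rank(T) ≥ 3 > 1, so T is not rank-1.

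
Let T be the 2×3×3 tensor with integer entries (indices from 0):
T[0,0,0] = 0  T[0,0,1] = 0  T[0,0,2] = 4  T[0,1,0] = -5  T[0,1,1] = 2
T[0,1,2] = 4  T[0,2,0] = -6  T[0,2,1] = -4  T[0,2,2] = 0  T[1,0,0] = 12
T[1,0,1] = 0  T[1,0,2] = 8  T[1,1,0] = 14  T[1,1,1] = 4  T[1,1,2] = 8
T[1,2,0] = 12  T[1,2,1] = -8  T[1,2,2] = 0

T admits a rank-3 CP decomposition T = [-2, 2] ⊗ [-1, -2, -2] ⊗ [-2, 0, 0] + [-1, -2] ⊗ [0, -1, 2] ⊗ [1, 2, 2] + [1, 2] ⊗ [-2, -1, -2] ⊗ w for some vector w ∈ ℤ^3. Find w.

w = [-2, 0, -2]

Subtract the known terms from T to get the rank-1 residual R = [1, 2] ⊗ [-2, -1, -2] ⊗ w, so R[i,j,k] = a[i]·b[j]·w[k]. Pick indices with nonzero a[0]·b[0] = (1)·(-2) = -2. Only the fibre through (0,0,·) is needed: R[0,0,:] = T[0,0,:] − Σₗ aₗ[0]bₗ[0]cₗ = [0, 0, 4] − (-2)·(-1)·[-2, 0, 0] − (-1)·(0)·[1, 2, 2] = [4, 0, 4]. Then w[k] = R[0,0,k] / -2 for each k, giving w = [4, 0, 4] / -2 = [-2, 0, -2].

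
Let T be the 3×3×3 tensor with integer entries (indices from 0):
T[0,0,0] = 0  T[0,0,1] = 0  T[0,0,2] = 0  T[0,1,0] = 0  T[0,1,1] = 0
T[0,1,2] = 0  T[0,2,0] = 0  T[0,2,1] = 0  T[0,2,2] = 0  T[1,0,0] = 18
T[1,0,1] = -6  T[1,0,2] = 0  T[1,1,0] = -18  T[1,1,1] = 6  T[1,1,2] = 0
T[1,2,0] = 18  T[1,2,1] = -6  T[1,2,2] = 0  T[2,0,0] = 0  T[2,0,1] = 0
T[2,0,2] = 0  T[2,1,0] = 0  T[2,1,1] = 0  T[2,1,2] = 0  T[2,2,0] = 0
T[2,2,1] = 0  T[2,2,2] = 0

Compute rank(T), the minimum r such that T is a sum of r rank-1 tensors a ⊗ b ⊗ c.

1

Lower bound: T ≠ 0 (e.g. T[1,0,0] = 18), so rank(T) ≥ 1.
Upper bound: if T = a ⊗ b ⊗ c then every fibre of T is a multiple of the corresponding factor, so read the factors off the fibres through the nonzero entry T[1,0,0] = 18.
The mode-1 fibre T[:,0,0] = [0, 18, 0] gives a = [0, 1, 0] (primitive direction); the mode-2 fibre T[1,:,0] = [18, -18, 18] gives b = [1, -1, 1]; then c[k] = T[1,0,k] / (a[1]·b[0]) = [18, -6, 0] / 1 = [18, -6, 0].
Expanding [0, 1, 0] ⊗ [1, -1, 1] ⊗ [18, -6, 0] reproduces all 27 entries of T, so T = [0, 1, 0] ⊗ [1, -1, 1] ⊗ [18, -6, 0] and rank(T) ≤ 1.
These bounds meet, so rank(T) = 1.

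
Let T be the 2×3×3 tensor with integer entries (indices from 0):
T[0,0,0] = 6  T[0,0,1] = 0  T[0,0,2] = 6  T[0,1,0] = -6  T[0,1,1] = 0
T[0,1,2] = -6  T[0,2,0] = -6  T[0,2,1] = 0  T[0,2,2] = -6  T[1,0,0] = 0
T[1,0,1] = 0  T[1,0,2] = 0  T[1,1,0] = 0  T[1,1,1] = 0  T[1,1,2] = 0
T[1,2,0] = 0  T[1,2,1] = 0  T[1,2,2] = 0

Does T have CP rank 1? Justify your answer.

If T = a (x) b (x) c then every fibre of T is a multiple of the corresponding factor, so read the factors off the fibres through the nonzero entry T[0,0,0] = 6.
The mode-1 fibre T[:,0,0] = [6, 0] gives a = [1, 0] (primitive direction); the mode-2 fibre T[0,:,0] = [6, -6, -6] gives b = [1, -1, -1]; then c[k] = T[0,0,k] / (a[0]·b[0]) = [6, 0, 6] / 1 = [6, 0, 6].
Expanding [1, 0] (x) [1, -1, -1] (x) [6, 0, 6] reproduces all 18 entries of T, so T = [1, 0] (x) [1, -1, -1] (x) [6, 0, 6] and rank(T) ≤ 1.
Equivalently every frontal slice T[:,:,k] is c[k] times the rank-1 matrix [1, 0] (x) [1, -1, -1]. So T has rank 1 (it is nonzero).

Yes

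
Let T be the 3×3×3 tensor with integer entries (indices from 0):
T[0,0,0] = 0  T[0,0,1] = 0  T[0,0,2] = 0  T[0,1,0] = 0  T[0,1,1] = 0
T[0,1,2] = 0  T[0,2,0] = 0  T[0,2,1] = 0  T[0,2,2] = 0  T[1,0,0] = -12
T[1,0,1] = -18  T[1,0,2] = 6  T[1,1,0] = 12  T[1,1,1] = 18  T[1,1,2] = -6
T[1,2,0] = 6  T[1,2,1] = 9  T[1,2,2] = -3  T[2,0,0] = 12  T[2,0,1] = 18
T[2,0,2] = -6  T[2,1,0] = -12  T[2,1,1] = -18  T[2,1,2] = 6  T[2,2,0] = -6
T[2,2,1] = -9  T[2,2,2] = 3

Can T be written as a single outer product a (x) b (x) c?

Yes

If T = a (x) b (x) c then every fibre of T is a multiple of the corresponding factor, so read the factors off the fibres through the nonzero entry T[1,0,0] = -12.
The mode-1 fibre T[:,0,0] = [0, -12, 12] gives a = [0, 1, -1] (primitive direction); the mode-2 fibre T[1,:,0] = [-12, 12, 6] gives b = [2, -2, -1]; then c[k] = T[1,0,k] / (a[1]·b[0]) = [-12, -18, 6] / 2 = [-6, -9, 3].
Expanding [0, 1, -1] (x) [2, -2, -1] (x) [-6, -9, 3] reproduces all 27 entries of T, so T = [0, 1, -1] (x) [2, -2, -1] (x) [-6, -9, 3] and rank(T) ≤ 1.
Equivalently every frontal slice T[:,:,k] is c[k] times the rank-1 matrix [0, 1, -1] (x) [2, -2, -1]. So T has rank 1 (it is nonzero).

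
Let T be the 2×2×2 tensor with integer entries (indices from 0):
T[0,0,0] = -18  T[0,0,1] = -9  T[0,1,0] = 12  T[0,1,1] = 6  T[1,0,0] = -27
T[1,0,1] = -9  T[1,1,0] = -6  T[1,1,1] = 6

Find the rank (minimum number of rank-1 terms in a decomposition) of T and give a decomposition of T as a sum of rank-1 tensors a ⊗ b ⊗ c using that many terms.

Lower bound: in the mode-2 unfolding of T (rows indexed by j, columns by (i,k)) the 2×2 minor on rows j ∈ {0, 1}, columns (i,k) ∈ {(0,0), (1,0)} is det [[-18, -27], [12, -6]] = 432 ≠ 0, so that unfolding has rank ≥ 2 and hence rank(T) ≥ 2 (CP rank is at least every unfolding rank, though it can be larger).
Upper bound: with S_k = T[:,:,k], the two rank-1 terms a₁b₁ᵀ, a₂b₂ᵀ are the rank-1 members of the pencil x·S₀ + y·S₁.
det(x·S₀ + y·S₁) is 432·x² + 216·xy = 216·(2·x + y)(x), vanishing at (x:y) = (1:-2) and (0:1).
M₁ = S₀ − 2·S₁ = [[0, 0], [-9, -18]] = (-9)·[0, 1][1, 2]ᵀ and M₂ = S₁ = [[-9, 6], [-9, 6]] = (-3)·[1, 1][3, -2]ᵀ, so take a₁ = [0, 1], b₁ = [1, 2], a₂ = [1, 1], b₂ = [3, -2].
Each slice is an integer combination of E₁ = a₁b₁ᵀ and E₂ = a₂b₂ᵀ: S₀ = −9·E₁ − 6·E₂, S₁ = −3·E₂; reading off coefficients, c₁ = [-9, 0] and c₂ = [-6, -3].
Hence T = [0, 1] ⊗ [1, 2] ⊗ [-9, 0] + [1, 1] ⊗ [3, -2] ⊗ [-6, -3], so rank(T) ≤ 2.
These bounds meet, so rank(T) = 2.

rank(T) = 2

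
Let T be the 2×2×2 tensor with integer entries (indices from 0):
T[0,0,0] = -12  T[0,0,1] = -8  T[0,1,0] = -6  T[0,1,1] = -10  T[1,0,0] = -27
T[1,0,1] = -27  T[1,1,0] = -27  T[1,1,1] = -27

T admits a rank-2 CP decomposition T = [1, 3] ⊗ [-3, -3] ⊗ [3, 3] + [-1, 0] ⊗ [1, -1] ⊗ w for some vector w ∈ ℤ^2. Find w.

Subtract the known terms from T to get the rank-1 residual R = [-1, 0] ⊗ [1, -1] ⊗ w, so R[i,j,k] = a[i]·b[j]·w[k]. Pick indices with nonzero a[0]·b[0] = (-1)·(1) = -1. Only the fibre through (0,0,·) is needed: R[0,0,:] = T[0,0,:] − Σₗ aₗ[0]bₗ[0]cₗ = [-12, -8] − (1)·(-3)·[3, 3] = [-3, 1]. Then w[k] = R[0,0,k] / -1 for each k, giving w = [-3, 1] / -1 = [3, -1].

w = [3, -1]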